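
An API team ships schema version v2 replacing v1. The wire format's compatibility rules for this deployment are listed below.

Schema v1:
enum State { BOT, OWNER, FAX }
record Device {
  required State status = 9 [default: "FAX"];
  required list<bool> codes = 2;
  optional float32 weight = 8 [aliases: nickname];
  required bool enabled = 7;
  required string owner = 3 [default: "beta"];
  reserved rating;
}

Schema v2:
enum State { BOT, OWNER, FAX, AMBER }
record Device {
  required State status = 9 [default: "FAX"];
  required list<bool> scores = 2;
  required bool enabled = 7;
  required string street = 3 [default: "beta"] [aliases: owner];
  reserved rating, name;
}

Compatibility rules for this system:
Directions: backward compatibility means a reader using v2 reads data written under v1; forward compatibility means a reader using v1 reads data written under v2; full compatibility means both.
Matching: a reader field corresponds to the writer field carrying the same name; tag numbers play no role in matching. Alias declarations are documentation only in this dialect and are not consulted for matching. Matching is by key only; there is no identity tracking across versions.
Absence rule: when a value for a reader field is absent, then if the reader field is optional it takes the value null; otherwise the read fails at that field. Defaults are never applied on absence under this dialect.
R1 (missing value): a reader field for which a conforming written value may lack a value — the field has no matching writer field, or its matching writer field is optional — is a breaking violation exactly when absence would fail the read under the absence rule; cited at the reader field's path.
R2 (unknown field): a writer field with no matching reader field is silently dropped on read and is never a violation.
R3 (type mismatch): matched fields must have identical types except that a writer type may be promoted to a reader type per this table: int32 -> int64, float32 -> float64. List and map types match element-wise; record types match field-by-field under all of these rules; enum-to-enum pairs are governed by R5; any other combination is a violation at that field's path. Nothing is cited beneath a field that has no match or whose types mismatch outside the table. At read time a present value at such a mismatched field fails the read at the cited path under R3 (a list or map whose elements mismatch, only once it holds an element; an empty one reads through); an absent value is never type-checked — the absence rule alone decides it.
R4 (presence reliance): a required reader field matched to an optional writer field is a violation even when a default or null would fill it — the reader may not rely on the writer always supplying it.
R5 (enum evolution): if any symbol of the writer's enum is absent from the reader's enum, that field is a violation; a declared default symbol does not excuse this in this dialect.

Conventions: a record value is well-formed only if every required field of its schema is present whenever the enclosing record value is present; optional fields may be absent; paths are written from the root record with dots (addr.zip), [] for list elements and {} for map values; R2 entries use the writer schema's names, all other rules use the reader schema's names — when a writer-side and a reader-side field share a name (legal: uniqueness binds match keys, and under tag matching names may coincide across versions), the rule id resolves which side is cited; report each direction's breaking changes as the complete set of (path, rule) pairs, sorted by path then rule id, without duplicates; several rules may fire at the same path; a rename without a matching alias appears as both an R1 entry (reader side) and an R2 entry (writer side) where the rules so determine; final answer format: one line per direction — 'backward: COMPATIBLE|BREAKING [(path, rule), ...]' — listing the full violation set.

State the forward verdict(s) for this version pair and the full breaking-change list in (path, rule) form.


forward: BREAKING [(codes, R1), (owner, R1), (status, R5)]

arrows below run writer -> reader for Device
forward pass over Device, reader schema v1, writer schema v2:
  status: paired with writer status (State -> State; writer required)
  codes: no writer match
  weight: no writer match
  enabled: paired with writer enabled (bool -> bool; writer required)
  owner: no writer match
  writer field scores has no reader counterpart
  writer field street has no reader counterpart
  breaking: (codes, R1)
  breaking: (owner, R1)
  breaking: (status, R5)
  => 3 violation(s): forward is BREAKING for Device
the rest of the Device diff is inert for this question:
  removed field weight from record Device -> fires no rule on Device, leaving the asked answer as it is


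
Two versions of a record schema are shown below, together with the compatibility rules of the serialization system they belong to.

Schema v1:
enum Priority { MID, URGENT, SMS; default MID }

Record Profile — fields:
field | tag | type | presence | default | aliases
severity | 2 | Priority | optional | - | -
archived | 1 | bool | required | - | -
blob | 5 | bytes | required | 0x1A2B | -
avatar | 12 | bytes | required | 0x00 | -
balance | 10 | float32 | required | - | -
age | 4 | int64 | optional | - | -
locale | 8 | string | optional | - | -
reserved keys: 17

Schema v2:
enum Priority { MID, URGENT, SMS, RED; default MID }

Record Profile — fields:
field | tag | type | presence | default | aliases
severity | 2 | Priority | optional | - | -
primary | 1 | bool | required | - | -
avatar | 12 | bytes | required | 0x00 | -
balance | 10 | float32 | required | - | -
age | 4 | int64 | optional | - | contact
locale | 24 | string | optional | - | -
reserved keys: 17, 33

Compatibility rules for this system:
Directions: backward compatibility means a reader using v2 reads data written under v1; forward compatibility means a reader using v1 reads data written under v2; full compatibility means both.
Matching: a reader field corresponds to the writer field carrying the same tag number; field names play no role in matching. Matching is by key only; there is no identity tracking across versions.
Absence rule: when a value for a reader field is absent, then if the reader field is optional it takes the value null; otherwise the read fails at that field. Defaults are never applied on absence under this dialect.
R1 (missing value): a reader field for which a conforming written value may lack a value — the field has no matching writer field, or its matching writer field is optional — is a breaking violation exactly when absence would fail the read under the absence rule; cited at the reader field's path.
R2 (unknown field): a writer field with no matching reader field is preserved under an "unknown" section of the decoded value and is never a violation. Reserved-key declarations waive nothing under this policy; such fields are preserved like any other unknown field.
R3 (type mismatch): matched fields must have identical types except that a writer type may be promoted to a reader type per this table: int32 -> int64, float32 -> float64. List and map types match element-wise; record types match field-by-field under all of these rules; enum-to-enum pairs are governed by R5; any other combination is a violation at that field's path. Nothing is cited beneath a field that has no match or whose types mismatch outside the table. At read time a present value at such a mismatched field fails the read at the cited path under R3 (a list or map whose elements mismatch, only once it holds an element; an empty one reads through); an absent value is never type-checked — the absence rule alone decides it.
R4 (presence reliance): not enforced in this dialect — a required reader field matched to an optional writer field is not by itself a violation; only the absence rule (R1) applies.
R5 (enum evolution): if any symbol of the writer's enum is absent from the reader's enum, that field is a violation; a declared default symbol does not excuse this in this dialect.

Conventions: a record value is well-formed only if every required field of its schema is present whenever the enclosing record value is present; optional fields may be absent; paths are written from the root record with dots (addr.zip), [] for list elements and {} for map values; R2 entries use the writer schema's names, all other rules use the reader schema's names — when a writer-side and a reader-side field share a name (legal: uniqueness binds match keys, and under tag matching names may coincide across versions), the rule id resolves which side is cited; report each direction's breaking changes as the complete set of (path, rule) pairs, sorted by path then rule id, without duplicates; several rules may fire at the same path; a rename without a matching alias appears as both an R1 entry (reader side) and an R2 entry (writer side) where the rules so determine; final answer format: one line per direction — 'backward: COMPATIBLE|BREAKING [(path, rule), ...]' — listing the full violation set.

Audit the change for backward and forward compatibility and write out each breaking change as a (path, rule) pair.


backward: COMPATIBLE []; forward: BREAKING [(blob, R1), (severity, R5)]

arrows below run writer -> reader for Profile
backward pass over Profile, reader schema v2, writer schema v1:
  severity: Priority -> Priority, writer optional; from severity
  primary: bool -> bool, writer required; from archived
  avatar: bytes -> bytes, writer required; from avatar
  balance: float32 -> float32, writer required; from balance
  age: int64 -> int64, writer optional; from age
  no writer field matches reader locale
  leftover writer field: blob
  leftover writer field: locale
  nothing fires on Profile: backward is COMPATIBLE
forward pass over Profile, reader schema v1, writer schema v2:
  severity: Priority -> Priority, writer optional; from severity
  archived: bool -> bool, writer required; from primary
  no writer field matches reader blob
  avatar: bytes -> bytes, writer required; from avatar
  balance: float32 -> float32, writer required; from balance
  age: int64 -> int64, writer optional; from age
  no writer field matches reader locale
  leftover writer field: locale
  rule R1 violated at blob
  rule R5 violated at severity
  => forward verdict for Profile: BREAKING, 2 violation(s)


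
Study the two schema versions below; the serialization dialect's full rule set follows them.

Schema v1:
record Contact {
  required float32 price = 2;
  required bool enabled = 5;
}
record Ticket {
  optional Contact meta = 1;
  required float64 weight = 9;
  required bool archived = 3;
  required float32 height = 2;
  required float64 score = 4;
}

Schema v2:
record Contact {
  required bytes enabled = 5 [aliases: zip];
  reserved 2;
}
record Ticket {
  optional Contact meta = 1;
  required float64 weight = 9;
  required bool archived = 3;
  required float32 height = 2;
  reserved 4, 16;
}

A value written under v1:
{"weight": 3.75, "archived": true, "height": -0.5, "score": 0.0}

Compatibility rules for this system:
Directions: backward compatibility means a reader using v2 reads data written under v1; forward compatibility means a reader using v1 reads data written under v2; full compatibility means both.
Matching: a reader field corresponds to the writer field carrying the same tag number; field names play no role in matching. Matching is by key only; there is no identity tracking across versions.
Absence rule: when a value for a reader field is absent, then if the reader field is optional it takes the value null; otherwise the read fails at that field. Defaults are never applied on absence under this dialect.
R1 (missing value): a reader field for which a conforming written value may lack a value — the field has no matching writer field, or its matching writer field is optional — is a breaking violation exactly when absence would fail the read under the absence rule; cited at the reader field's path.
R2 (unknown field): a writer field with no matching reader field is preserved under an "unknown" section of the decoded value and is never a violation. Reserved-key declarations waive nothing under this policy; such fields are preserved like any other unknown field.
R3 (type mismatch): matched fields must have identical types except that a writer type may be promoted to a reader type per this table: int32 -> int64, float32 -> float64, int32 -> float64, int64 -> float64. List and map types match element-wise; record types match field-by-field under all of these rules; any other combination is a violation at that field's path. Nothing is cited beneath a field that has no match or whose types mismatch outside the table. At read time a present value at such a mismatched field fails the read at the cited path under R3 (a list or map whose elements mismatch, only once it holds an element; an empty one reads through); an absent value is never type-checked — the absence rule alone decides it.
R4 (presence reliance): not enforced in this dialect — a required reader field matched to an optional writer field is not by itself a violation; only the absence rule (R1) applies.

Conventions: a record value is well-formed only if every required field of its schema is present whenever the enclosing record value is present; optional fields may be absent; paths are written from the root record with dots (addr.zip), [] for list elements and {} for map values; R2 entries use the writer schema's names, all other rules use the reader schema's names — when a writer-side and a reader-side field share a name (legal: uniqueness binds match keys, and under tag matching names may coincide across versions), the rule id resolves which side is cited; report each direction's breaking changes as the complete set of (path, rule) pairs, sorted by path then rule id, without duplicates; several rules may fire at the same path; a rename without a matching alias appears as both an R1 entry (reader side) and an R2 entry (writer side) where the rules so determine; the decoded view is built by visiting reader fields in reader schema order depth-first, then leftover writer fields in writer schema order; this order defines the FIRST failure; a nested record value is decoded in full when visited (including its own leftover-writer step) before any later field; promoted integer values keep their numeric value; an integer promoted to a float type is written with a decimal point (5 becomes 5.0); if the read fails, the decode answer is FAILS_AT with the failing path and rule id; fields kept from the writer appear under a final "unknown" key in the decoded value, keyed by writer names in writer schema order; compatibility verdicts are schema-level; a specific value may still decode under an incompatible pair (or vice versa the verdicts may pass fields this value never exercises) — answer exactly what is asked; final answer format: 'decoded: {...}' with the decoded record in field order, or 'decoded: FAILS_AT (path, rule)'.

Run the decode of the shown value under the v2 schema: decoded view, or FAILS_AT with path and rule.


the writer's type comes first in each Ticket pair
decode (reader v2):
  meta := null (not supplied -> null)
  weight := 3.75
  archived := true
  height := -0.5
  writer score: kept under "unknown"
  => decoded: {"meta": null, "weight": 3.75, "archived": true, "height": -0.5, "unknown": {"score": 0.0}}
ruling out the remaining Ticket differences:
  removed field price from record Contact (its key 2 joins the reserved list) -> schema-level compatibility only; this Ticket value's decode is unchanged
  field enabled in record Contact: type bool changed to bytes -> schema-level compatibility only; this Ticket value's decode is unchanged

decoded: {"meta": null, "weight": 3.75, "archived": true, "height": -0.5, "unknown": {"score": 0.0}}


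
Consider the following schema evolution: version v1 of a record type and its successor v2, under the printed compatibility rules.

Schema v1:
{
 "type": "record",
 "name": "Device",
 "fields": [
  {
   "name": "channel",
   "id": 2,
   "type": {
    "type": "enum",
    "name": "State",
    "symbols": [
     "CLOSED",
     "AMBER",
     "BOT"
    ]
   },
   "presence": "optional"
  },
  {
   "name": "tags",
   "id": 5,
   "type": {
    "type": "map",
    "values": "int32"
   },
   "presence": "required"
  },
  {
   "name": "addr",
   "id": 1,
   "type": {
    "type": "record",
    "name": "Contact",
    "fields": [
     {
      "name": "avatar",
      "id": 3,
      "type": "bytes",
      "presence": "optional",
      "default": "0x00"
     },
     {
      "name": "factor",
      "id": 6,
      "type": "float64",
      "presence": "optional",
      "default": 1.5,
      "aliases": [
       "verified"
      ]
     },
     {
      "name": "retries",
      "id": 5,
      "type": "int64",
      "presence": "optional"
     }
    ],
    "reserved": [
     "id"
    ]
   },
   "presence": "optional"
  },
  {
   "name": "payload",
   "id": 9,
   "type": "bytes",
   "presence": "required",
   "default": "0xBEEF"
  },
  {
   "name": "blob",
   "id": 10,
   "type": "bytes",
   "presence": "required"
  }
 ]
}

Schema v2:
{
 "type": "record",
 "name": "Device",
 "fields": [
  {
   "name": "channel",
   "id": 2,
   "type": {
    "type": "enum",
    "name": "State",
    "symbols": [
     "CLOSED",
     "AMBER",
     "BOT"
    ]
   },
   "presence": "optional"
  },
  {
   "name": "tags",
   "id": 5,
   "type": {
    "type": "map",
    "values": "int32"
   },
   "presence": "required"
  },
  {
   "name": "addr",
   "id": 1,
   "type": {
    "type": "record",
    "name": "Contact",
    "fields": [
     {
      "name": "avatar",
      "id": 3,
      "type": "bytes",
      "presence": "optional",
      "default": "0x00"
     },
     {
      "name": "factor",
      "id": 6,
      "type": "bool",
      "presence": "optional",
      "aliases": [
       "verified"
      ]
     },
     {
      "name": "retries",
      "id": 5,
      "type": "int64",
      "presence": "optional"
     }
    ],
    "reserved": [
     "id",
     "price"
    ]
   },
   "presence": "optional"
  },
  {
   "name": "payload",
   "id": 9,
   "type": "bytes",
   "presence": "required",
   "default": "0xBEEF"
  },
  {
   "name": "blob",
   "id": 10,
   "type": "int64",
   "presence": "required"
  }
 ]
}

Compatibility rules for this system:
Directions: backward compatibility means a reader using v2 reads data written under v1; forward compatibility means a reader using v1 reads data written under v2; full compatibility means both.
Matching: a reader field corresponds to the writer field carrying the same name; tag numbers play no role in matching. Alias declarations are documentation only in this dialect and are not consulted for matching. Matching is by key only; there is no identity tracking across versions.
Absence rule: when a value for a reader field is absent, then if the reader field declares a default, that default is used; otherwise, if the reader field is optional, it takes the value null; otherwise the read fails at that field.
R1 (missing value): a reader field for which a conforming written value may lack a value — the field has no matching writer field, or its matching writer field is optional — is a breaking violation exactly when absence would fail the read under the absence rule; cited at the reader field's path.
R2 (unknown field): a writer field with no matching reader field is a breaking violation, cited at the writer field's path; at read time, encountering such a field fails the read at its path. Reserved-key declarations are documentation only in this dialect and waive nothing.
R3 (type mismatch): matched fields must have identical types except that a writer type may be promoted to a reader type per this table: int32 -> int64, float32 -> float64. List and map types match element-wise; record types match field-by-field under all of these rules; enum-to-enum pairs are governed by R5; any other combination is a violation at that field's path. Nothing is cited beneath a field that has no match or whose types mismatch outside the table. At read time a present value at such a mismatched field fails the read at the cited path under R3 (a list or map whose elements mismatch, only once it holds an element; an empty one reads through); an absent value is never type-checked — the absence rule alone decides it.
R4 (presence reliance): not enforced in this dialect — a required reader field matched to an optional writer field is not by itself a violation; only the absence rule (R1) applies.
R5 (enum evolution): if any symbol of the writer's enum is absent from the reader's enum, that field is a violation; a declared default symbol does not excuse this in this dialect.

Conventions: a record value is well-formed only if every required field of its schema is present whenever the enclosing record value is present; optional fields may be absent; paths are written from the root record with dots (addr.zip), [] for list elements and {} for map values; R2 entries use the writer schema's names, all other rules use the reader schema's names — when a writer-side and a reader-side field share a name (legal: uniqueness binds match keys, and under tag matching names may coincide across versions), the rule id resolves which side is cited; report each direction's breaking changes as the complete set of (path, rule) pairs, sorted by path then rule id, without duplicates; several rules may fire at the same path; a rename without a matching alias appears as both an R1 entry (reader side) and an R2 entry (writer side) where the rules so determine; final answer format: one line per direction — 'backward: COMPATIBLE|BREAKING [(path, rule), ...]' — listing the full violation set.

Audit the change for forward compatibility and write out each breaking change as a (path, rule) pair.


arrows below run writer -> reader for Device
forward on Device — v1 reading data written by v2:
  writer optional, State -> State: reader channel maps from writer channel
  writer required, map<string, int32> -> map<string, int32>: reader tags maps from writer tags
  writer optional, Contact -> Contact: reader addr maps from writer addr
  writer required, bytes -> bytes: reader payload maps from writer payload
  writer required, int64 -> bytes: reader blob maps from writer blob
  writer optional, bytes -> bytes: reader addr.avatar maps from writer addr.avatar
  writer optional, bool -> float64: reader addr.factor maps from writer addr.factor
  writer optional, int64 -> int64: reader addr.retries maps from writer addr.retries
  breaking: (addr.factor, R3)
  breaking: (blob, R3)
  => forward verdict for Device: BREAKING, 2 violation(s)

forward: BREAKING [(addr.factor, R3), (blob, R3)]


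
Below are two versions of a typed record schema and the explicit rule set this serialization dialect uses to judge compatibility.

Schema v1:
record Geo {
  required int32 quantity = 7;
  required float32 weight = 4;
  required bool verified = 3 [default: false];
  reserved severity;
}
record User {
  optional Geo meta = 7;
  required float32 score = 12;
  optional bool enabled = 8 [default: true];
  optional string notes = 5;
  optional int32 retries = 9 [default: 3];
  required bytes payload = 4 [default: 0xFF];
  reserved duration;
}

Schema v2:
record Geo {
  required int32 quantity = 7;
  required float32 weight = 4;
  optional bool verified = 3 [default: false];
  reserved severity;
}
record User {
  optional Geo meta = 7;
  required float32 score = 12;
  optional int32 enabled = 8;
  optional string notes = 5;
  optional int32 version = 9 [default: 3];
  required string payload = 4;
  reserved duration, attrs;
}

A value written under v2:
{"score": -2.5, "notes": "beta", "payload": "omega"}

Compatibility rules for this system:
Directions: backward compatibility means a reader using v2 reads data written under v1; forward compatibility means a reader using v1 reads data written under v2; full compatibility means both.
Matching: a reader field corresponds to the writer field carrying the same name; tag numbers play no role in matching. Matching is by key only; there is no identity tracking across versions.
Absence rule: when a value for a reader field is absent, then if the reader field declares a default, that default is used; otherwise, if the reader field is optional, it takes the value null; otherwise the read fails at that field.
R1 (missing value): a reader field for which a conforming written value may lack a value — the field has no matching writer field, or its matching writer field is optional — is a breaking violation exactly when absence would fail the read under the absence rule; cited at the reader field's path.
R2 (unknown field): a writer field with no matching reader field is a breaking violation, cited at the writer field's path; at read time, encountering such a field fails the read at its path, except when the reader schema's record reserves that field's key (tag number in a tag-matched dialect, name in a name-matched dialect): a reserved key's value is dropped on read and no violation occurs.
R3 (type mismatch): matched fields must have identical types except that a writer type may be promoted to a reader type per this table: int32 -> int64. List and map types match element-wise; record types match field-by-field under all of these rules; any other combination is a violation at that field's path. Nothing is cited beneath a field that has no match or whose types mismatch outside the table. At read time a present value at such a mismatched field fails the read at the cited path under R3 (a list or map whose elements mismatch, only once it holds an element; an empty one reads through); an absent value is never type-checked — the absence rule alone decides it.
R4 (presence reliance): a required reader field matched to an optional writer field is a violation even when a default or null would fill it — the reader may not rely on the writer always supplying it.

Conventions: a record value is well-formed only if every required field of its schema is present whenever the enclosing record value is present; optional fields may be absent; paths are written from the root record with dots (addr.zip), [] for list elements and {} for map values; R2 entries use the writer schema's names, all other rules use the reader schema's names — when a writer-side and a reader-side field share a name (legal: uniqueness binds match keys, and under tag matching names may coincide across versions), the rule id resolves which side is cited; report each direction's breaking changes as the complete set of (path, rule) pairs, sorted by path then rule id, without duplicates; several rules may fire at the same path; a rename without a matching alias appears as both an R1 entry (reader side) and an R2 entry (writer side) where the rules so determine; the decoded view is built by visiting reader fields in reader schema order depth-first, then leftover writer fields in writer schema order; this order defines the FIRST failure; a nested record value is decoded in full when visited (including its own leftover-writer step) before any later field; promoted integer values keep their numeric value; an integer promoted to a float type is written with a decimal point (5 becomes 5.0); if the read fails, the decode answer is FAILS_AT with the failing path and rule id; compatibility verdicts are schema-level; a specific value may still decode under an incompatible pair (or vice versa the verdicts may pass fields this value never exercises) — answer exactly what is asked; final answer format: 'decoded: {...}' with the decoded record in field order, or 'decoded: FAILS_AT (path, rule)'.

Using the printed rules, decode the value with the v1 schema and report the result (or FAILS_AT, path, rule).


decoded: FAILS_AT (payload, R3)

the writer's type comes first in each User pair
decoding the User value with the v1 reader:
  meta := null (absent, optional -> null)
  score := -2.5
  enabled := true (absent -> default)
  notes := "beta"
  retries := 3 (absent -> default)
  read fails at payload under R3
  => FAILS_AT (payload, R3)
ruling out the remaining User differences:
  renamed field retries to version in record User -> changes User's schema-level verdicts only — the decode of this value is the same
  field verified in record Geo: required changed to optional -> changes User's schema-level verdicts only — the decode of this value is the same
  field enabled in record User: type bool changed to int32 (its default is dropped) -> changes User's schema-level verdicts only — the decode of this value is the same


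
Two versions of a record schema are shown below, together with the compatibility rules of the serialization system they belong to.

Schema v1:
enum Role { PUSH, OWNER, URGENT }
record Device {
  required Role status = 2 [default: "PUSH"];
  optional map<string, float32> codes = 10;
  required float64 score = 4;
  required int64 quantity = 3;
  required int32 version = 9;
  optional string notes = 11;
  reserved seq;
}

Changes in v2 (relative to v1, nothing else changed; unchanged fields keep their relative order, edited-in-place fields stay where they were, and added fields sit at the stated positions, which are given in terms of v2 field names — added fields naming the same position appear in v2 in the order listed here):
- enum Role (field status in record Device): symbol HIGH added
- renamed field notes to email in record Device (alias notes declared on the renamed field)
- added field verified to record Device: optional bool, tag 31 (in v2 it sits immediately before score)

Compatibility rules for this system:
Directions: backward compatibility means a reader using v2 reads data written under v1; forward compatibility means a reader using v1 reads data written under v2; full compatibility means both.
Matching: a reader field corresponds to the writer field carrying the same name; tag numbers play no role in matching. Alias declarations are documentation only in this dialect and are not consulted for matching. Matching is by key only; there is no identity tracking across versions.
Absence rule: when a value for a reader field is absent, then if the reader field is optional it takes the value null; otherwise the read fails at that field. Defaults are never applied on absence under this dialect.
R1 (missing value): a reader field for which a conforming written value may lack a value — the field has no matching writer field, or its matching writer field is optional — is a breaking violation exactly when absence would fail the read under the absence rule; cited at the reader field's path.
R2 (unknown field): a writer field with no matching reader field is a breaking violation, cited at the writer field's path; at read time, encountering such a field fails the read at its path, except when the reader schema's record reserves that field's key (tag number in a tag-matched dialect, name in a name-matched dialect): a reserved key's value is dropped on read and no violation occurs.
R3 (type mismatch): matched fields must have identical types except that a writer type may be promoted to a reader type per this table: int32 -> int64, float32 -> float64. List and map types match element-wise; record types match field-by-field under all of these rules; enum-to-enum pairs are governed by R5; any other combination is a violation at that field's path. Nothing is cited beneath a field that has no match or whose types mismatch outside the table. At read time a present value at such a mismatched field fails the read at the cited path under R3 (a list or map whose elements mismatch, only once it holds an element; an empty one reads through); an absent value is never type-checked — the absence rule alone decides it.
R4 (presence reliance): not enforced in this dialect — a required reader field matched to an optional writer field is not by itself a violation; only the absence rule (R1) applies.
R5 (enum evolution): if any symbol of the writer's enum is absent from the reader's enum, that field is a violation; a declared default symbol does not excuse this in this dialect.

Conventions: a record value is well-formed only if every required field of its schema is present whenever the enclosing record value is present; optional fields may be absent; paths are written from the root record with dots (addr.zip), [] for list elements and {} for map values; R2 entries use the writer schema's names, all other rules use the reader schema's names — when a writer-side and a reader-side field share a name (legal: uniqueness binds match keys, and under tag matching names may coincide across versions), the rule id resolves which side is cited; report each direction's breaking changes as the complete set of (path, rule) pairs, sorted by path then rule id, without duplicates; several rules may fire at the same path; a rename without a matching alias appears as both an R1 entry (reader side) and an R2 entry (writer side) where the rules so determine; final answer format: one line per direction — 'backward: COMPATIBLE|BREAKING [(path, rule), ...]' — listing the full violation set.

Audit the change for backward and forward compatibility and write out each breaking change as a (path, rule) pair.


backward: BREAKING [(notes, R2)]; forward: BREAKING [(email, R2), (status, R5), (verified, R2)]

arrows below run writer -> reader for Device
backward for Device (reader v2, writer v1):
  status <- status (Role -> Role, writer required)
  codes <- codes (map<string, float32> -> map<string, float32>, writer optional)
  verified has no writer counterpart
  score <- score (float64 -> float64, writer required)
  quantity <- quantity (int64 -> int64, writer required)
  version <- version (int32 -> int32, writer required)
  email has no writer counterpart
  notes (writer side), unknown to reader
  R2 fires at notes
  => backward verdict for Device: BREAKING, 1 violation(s)
forward for Device (reader v1, writer v2):
  status <- status (Role -> Role, writer required)
  codes <- codes (map<string, float32> -> map<string, float32>, writer optional)
  score <- score (float64 -> float64, writer required)
  quantity <- quantity (int64 -> int64, writer required)
  version <- version (int32 -> int32, writer required)
  notes has no writer counterpart
  verified (writer side), unknown to reader
  email (writer side), unknown to reader
  R2 fires at email
  R5 fires at status
  R2 fires at verified
  => forward verdict for Device: BREAKING, 3 violation(s)


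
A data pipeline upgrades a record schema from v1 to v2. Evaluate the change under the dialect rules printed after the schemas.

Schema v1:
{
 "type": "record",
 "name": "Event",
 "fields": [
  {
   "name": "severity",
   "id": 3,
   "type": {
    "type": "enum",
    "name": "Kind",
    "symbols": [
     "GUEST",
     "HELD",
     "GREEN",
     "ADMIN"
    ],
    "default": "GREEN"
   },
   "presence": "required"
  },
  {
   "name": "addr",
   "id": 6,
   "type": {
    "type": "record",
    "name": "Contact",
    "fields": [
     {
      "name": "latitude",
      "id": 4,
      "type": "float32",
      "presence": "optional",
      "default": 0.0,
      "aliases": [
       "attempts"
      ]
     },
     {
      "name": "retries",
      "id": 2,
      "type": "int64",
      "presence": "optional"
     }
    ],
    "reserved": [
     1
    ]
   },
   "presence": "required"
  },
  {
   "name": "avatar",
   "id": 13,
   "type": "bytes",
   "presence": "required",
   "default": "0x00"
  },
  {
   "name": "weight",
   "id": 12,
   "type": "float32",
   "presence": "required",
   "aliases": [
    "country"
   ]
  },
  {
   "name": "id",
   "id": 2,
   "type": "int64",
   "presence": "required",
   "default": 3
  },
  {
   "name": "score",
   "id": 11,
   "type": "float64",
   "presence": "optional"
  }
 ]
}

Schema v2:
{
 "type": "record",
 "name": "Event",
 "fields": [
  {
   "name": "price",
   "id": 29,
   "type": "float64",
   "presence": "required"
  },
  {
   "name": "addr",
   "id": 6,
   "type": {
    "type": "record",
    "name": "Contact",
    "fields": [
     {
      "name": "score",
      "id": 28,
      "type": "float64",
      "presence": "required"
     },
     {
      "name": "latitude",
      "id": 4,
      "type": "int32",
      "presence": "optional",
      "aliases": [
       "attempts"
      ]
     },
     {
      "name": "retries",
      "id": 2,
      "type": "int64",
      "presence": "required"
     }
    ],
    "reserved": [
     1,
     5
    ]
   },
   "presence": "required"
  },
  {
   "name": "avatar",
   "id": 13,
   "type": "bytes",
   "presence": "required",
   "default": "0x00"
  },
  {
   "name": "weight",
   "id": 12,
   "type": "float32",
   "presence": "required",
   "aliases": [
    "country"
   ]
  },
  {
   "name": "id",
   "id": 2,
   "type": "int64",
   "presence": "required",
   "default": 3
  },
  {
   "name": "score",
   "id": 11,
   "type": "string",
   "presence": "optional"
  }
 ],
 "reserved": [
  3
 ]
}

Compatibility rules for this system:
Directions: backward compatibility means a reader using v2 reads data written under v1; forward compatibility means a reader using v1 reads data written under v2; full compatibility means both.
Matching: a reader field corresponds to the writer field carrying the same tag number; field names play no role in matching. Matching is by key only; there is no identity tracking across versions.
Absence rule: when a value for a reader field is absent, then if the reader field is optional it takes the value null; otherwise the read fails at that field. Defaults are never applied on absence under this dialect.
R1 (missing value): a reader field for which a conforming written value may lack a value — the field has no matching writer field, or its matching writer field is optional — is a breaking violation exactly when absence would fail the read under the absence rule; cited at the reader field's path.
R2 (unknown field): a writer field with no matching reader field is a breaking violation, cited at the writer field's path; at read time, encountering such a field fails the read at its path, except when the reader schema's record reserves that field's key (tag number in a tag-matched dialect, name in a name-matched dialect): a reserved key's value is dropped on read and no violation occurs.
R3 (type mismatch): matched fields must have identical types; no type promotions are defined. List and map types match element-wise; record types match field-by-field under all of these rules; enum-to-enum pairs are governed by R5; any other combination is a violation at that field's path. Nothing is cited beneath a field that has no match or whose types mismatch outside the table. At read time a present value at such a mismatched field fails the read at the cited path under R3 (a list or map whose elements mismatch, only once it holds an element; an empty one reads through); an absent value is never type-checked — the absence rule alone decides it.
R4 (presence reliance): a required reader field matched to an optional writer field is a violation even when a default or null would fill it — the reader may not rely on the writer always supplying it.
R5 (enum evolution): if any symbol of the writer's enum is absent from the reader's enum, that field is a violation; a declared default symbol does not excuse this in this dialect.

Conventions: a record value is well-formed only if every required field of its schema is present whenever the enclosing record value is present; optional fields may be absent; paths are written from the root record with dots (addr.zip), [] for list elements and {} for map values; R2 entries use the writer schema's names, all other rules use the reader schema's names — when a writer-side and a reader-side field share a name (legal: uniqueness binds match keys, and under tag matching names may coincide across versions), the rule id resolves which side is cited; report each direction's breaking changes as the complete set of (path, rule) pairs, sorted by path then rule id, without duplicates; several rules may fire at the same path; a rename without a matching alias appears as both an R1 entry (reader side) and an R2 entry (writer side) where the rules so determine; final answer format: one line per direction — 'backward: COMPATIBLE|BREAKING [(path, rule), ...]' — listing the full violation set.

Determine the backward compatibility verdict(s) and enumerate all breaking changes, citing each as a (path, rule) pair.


the writer's type comes first in each Event pair
backward for Event (reader v2, writer v1):
  price: no writer match
  addr: paired with writer addr (Contact -> Contact; writer required)
  avatar: paired with writer avatar (bytes -> bytes; writer required)
  weight: paired with writer weight (float32 -> float32; writer required)
  id: paired with writer id (int64 -> int64; writer required)
  score: paired with writer score (float64 -> string; writer optional)
  severity (writer side), unknown to reader
  addr.score: no writer match
  addr.latitude: paired with writer addr.latitude (float32 -> int32; writer optional)
  addr.retries: paired with writer addr.retries (int64 -> int64; writer optional)
  breaking: (addr.latitude, R3)
  breaking: (addr.retries, R1)
  breaking: (addr.retries, R4)
  breaking: (addr.score, R1)
  breaking: (price, R1)
  breaking: (score, R3)
  => 6 violation(s): backward is BREAKING for Event
checking off the Event differences that do not matter here:
  removed field severity from record Event (its key 3 joins the reserved list) -> affects forward compatibility only, which is not asked

backward: BREAKING [(addr.latitude, R3), (addr.retries, R1), (addr.retries, R4), (addr.score, R1), (price, R1), (score, R3)]
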